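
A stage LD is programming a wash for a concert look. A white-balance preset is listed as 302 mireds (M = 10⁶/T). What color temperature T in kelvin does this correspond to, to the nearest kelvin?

T = 10⁶ / 302 = 3311.26 K → 3311 K.

3311 K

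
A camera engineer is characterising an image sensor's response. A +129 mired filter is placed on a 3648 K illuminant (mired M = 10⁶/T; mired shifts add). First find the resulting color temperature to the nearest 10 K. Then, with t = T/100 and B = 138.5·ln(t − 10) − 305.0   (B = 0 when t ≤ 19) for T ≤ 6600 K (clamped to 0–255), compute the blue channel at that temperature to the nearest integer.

68

M_in = 10⁶/3648 = 274.12; M_out = 274.12 + (+129) = 403.12.
T_out = 10⁶/403.12 = 2480.6 K → 2480 K; t = 24.8.
B = 138.5·ln(24.8 − 10) − 305.0 = 138.5·ln 14.8 − 305.0 = 138.5·2.6946 − 305.0 = 68.206.
Rounded: 68.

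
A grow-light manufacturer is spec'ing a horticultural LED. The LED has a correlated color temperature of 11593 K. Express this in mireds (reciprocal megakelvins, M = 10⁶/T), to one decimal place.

M = 10⁶ / 11593 = 86.259 → 86.3 mireds.

86.3 mireds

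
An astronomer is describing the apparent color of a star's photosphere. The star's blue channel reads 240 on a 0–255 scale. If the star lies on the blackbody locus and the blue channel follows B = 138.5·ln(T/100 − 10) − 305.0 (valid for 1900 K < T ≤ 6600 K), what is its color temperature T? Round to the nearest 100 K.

ln(t − 10) = (240 + 305.0) / 138.5 = 3.9350.
t − 10 = e^3.9350 = 51.163, so t = 61.163.
T = 100·t = 6116 K → 6100 K to the nearest 100 K.

6100 K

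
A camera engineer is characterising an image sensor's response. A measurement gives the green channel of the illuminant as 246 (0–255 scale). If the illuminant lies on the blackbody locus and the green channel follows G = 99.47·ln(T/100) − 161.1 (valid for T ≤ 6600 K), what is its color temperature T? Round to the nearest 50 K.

ln t = (246 + 161.1) / 99.47 = 4.0927.
t = e^4.0927 = 59.901.
T = 100·t = 5990 K → 6000 K to the nearest 50 K.

6000 K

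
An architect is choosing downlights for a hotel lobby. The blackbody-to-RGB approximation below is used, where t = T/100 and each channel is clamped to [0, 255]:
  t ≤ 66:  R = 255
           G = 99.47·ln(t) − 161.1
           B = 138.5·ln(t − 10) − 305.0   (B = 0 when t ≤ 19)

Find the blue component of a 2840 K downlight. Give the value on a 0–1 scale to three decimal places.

0.386

t = 2840/100 = 28.4; the t ≤ 66 branch applies.
B = 138.5·ln(28.4 − 10) − 305.0 = 138.5·ln 18.4 − 305.0 = 138.5·2.9124 − 305.0 = 98.361.
On a 0–1 scale: 98.361/255 = 0.3857 → 0.386.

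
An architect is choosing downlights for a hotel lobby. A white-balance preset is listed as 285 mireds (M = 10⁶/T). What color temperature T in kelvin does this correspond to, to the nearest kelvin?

T = 10⁶ / 285 = 3508.77 K → 3509 K.

3509 K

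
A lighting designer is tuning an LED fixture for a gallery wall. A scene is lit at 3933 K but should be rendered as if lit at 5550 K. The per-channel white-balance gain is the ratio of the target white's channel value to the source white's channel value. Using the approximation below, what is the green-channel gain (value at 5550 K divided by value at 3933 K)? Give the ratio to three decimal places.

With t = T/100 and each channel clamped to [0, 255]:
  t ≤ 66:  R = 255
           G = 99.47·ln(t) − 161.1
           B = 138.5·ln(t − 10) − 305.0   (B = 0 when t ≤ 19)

At 3933 K (t = 39.33):
  G = 99.47·ln 39.33 − 161.1 = 99.47·3.6720 − 161.1 = 204.153.
At 5550 K (t = 55.5):
  G = 99.47·ln 55.5 − 161.1 = 99.47·4.0164 − 161.1 = 238.410.
Gain = 238.410 / 204.153 = 1.1678 → 1.168.

1.168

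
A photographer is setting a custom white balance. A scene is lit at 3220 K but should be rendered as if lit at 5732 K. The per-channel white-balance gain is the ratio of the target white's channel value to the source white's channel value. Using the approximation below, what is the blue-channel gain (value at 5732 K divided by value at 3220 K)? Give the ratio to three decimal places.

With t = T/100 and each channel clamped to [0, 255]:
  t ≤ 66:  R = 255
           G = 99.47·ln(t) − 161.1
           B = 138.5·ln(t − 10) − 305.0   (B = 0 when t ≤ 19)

At 3220 K (t = 32.2):
  B = 138.5·ln(32.2 − 10) − 305.0 = 138.5·ln 22.2 − 305.0 = 138.5·3.1001 − 305.0 = 124.363.
At 5732 K (t = 57.32):
  B = 138.5·ln(57.32 − 10) − 305.0 = 138.5·ln 47.32 − 305.0 = 138.5·3.8569 − 305.0 = 229.185.
Gain = 229.185 / 124.363 = 1.8429 → 1.843.

1.843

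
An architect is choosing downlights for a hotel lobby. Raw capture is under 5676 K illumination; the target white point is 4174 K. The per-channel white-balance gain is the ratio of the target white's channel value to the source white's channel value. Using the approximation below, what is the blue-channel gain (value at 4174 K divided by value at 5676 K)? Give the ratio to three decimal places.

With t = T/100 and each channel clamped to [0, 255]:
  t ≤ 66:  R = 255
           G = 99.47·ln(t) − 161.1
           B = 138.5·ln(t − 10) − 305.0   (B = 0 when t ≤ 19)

0.764

At 5676 K (t = 56.76):
  B = 138.5·ln(56.76 − 10) − 305.0 = 138.5·ln 46.76 − 305.0 = 138.5·3.8450 − 305.0 = 227.536.
At 4174 K (t = 41.74):
  B = 138.5·ln(41.74 − 10) − 305.0 = 138.5·ln 31.74 − 305.0 = 138.5·3.4576 − 305.0 = 173.875.
Gain = 173.875 / 227.536 = 0.7642 → 0.764.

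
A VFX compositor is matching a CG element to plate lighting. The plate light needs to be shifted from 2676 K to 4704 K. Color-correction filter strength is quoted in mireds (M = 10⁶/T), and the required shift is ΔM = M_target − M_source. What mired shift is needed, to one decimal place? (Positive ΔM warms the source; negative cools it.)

-161.1 mireds

M_source = 10⁶/2676 = 373.692; M_target = 10⁶/4704 = 212.585.
ΔM = 212.585 − 373.692 = -161.107 → -161.1 mireds, a cooling shift.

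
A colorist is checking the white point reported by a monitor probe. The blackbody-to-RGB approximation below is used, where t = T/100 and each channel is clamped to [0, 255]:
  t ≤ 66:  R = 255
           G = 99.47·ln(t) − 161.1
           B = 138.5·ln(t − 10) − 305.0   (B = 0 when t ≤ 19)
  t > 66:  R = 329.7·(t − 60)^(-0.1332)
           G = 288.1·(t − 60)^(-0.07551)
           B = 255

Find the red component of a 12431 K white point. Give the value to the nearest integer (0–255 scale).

t = 12431/100 = 124.31; the t > 66 branch applies.
R = 329.7·(124.31 − 60)^(-0.1332) = 329.7·64.31^(-0.1332) = 329.7·0.57430 = 189.346.
Rounded: 189.

189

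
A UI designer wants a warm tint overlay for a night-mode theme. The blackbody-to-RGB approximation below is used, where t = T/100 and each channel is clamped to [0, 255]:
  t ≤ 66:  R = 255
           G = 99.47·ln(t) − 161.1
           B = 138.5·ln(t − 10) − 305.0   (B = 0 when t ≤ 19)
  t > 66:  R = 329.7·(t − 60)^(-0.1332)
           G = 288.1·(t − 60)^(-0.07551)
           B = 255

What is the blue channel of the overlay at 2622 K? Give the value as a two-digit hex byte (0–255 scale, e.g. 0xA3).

t = 2622/100 = 26.22; the t ≤ 66 branch applies.
B = 138.5·ln(26.22 − 10) − 305.0 = 138.5·ln 16.22 − 305.0 = 138.5·2.7862 − 305.0 = 80.895.
Rounded: 81; in hex, 0x51.

0x51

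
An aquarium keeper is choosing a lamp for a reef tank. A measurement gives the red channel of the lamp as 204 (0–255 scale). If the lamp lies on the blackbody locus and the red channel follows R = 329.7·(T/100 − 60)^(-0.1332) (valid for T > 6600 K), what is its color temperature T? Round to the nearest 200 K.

(t − 60)^(-0.1332) = 204/329.7 = 0.61874.
t − 60 = 0.61874^(1/-0.1332) = 0.61874^(-7.508) = 36.748, so t = 96.748.
T = 100·t = 9675 K → 9600 K to the nearest 200 K.

9600 K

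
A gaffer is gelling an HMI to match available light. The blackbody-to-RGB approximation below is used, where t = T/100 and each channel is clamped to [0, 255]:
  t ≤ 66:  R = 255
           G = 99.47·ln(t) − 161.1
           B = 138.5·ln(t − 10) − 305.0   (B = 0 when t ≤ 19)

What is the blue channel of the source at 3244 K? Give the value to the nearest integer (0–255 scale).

t = 3244/100 = 32.44; the t ≤ 66 branch applies.
B = 138.5·ln(32.44 − 10) − 305.0 = 138.5·ln 22.44 − 305.0 = 138.5·3.1108 − 305.0 = 125.852.
Rounded: 126.

126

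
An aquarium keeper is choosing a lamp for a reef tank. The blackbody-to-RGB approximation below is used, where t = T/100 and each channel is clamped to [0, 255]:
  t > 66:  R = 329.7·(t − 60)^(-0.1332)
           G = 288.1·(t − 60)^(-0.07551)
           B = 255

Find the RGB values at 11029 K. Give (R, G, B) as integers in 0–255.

(196, 214, 255)

t = 11029/100 = 110.29; the t > 66 branch applies.
R = 329.7·(110.29 − 60)^(-0.1332) = 329.7·50.29^(-0.1332) = 329.7·0.59342 = 195.651.
G = 288.1·(110.29 − 60)^(-0.07551) = 288.1·50.29^(-0.07551) = 288.1·0.74391 = 214.321.
B = 255 by definition for t > 66.
Rounded: (196, 214, 255).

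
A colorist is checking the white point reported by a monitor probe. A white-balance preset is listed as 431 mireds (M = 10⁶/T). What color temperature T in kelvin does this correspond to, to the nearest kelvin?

2320 K

T = 10⁶ / 431 = 2320.19 K → 2320 K.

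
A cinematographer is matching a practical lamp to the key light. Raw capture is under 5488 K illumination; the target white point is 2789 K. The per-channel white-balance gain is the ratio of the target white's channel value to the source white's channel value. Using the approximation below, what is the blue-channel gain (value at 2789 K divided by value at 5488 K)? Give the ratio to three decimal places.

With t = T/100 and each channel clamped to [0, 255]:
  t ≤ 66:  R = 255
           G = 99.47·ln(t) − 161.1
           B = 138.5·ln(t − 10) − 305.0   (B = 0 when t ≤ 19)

At 5488 K (t = 54.88):
  B = 138.5·ln(54.88 − 10) − 305.0 = 138.5·ln 44.88 − 305.0 = 138.5·3.8040 − 305.0 = 221.853.
At 2789 K (t = 27.89):
  B = 138.5·ln(27.89 − 10) − 305.0 = 138.5·ln 17.89 − 305.0 = 138.5·2.8842 − 305.0 = 94.468.
Gain = 94.468 / 221.853 = 0.4258 → 0.426.

0.426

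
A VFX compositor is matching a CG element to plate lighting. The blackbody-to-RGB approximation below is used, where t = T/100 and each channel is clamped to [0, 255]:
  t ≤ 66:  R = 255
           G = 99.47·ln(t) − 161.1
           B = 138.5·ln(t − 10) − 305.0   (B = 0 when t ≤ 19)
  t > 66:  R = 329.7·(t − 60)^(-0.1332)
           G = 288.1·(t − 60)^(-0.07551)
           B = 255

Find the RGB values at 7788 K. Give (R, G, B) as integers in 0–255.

(225, 232, 255)

t = 7788/100 = 77.88; the t > 66 branch applies.
R = 329.7·(77.88 − 60)^(-0.1332) = 329.7·17.88^(-0.1332) = 329.7·0.68106 = 224.545.
G = 288.1·(77.88 − 60)^(-0.07551) = 288.1·17.88^(-0.07551) = 288.1·0.80433 = 231.727.
B = 255 by definition for t > 66.
Rounded: (225, 232, 255).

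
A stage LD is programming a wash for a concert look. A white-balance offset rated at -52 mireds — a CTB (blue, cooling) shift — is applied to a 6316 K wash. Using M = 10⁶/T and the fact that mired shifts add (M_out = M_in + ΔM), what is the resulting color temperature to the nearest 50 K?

M_in = 10⁶/6316 = 158.33 mireds.
M_out = 158.33 + (-52) = 106.33 mireds.
T_out = 10⁶/106.33 = 9404.9 K → 9400 K.

9400 K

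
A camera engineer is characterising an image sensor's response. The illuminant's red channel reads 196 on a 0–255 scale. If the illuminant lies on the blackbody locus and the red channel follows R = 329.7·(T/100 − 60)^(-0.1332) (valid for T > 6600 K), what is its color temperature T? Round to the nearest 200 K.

11000 K

(t − 60)^(-0.1332) = 196/329.7 = 0.59448.
t − 60 = 0.59448^(1/-0.1332) = 0.59448^(-7.508) = 49.621, so t = 109.621.
T = 100·t = 10962 K → 11000 K to the nearest 200 K.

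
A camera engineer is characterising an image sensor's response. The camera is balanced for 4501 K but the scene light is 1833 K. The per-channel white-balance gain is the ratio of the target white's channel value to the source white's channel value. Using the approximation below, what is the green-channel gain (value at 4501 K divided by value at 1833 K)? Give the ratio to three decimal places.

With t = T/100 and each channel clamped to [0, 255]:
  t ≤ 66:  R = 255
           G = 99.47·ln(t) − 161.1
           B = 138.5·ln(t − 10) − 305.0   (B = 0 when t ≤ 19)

At 1833 K (t = 18.33):
  G = 99.47·ln 18.33 − 161.1 = 99.47·2.9085 − 161.1 = 128.212.
At 4501 K (t = 45.01):
  G = 99.47·ln 45.01 − 161.1 = 99.47·3.8069 − 161.1 = 217.571.
Gain = 217.571 / 128.212 = 1.6970 → 1.697.

1.697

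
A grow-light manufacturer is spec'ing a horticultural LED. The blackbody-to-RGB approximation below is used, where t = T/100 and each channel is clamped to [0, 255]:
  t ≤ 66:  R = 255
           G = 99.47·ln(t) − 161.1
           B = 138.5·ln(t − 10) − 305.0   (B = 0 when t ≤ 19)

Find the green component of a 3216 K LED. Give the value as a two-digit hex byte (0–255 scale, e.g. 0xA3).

t = 3216/100 = 32.16; the t ≤ 66 branch applies.
G = 99.47·ln 32.16 − 161.1 = 99.47·3.4707 − 161.1 = 184.133.
Rounded: 184; in hex, 0xB8.

0xB8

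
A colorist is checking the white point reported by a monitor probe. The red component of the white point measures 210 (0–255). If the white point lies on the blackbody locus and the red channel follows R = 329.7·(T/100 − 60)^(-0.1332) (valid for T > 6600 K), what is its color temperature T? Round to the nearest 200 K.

(t − 60)^(-0.1332) = 210/329.7 = 0.63694.
t − 60 = 0.63694^(1/-0.1332) = 0.63694^(-7.508) = 29.561, so t = 89.561.
T = 100·t = 8956 K → 9000 K to the nearest 200 K.

9000 K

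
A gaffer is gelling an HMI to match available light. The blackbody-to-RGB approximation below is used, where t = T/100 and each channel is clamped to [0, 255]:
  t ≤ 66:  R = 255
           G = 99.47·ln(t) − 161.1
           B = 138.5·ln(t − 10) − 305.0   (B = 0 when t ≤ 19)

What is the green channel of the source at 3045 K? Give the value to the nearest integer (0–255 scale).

179

t = 3045/100 = 30.45; the t ≤ 66 branch applies.
G = 99.47·ln 30.45 − 161.1 = 99.47·3.4161 − 161.1 = 178.698.
Rounded: 179.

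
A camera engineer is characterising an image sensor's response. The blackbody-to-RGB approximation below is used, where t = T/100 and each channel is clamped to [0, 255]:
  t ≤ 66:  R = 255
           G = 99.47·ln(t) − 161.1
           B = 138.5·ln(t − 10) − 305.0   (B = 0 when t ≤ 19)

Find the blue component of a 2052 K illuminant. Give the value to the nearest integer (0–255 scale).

21

t = 2052/100 = 20.52; the t ≤ 66 branch applies.
B = 138.5·ln(20.52 − 10) − 305.0 = 138.5·ln 10.52 − 305.0 = 138.5·2.3533 − 305.0 = 20.929.
Rounded: 21.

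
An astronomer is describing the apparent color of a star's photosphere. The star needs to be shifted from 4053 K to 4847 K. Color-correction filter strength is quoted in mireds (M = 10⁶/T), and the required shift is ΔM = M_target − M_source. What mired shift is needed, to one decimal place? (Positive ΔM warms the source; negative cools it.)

M_source = 10⁶/4053 = 246.731; M_target = 10⁶/4847 = 206.313.
ΔM = 206.313 − 246.731 = -40.418 → -40.4 mireds, a cooling shift.

-40.4 mireds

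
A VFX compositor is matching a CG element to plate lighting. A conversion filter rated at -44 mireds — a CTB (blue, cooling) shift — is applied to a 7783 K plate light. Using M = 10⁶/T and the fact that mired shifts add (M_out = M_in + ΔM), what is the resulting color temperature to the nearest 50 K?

M_in = 10⁶/7783 = 128.49 mireds.
M_out = 128.49 + (-44) = 84.49 mireds.
T_out = 10⁶/84.49 = 11836.4 K → 11850 K.

11850 K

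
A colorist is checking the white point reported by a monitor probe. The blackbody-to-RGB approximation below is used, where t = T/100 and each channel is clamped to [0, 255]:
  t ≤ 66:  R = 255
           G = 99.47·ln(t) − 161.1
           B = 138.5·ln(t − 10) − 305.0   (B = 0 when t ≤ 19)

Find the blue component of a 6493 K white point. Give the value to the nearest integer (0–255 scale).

250

t = 6493/100 = 64.93; the t ≤ 66 branch applies.
B = 138.5·ln(64.93 − 10) − 305.0 = 138.5·ln 54.93 − 305.0 = 138.5·4.0061 − 305.0 = 249.839.
Rounded: 250.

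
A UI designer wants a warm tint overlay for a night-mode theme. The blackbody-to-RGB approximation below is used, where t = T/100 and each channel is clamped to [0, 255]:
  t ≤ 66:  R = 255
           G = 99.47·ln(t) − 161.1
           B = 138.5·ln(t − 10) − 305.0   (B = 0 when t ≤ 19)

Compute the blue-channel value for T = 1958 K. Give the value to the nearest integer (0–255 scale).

t = 1958/100 = 19.58; the t ≤ 66 branch applies.
B = 138.5·ln(19.58 − 10) − 305.0 = 138.5·ln 9.58 − 305.0 = 138.5·2.2597 − 305.0 = 7.965.
Rounded: 8.

8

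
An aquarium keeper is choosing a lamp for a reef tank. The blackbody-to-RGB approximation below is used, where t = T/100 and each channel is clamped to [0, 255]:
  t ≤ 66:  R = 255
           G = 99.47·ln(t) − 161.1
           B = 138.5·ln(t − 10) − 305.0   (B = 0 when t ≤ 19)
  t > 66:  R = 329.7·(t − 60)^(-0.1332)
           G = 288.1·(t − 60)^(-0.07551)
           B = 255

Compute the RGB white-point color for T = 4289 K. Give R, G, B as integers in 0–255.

R=255, G=213, B=179

t = 4289/100 = 42.89; the t ≤ 66 branch applies.
R = 255 by definition for t ≤ 66.
G = 99.47·ln 42.89 − 161.1 = 99.47·3.7586 − 161.1 = 212.772.
B = 138.5·ln(42.89 − 10) − 305.0 = 138.5·ln 32.89 − 305.0 = 138.5·3.4932 − 305.0 = 178.804.
Rounded: (255, 213, 179).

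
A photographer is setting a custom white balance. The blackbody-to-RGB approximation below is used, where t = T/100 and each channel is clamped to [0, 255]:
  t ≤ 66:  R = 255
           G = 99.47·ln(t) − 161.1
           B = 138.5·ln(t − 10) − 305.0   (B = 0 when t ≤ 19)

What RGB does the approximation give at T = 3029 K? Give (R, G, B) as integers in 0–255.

t = 3029/100 = 30.29; the t ≤ 66 branch applies.
R = 255 by definition for t ≤ 66.
G = 99.47·ln 30.29 − 161.1 = 99.47·3.4108 − 161.1 = 178.174.
B = 138.5·ln(30.29 − 10) − 305.0 = 138.5·ln 20.29 − 305.0 = 138.5·3.0101 − 305.0 = 111.903.
Rounded: (255, 178, 112).

(255, 178, 112)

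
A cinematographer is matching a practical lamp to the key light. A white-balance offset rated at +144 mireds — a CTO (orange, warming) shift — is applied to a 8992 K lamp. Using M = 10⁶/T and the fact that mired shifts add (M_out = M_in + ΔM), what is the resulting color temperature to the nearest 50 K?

M_in = 10⁶/8992 = 111.21 mireds.
M_out = 111.21 + (+144) = 255.21 mireds.
T_out = 10⁶/255.21 = 3918.3 K → 3900 K.

3900 K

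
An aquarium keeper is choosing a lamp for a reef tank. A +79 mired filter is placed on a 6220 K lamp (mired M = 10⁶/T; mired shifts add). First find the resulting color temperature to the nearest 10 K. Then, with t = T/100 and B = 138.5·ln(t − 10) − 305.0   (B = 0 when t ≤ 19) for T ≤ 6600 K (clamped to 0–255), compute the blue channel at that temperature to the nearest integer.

174

M_in = 10⁶/6220 = 160.77; M_out = 160.77 + (+79) = 239.77.
T_out = 10⁶/239.77 = 4170.6 K → 4170 K; t = 41.7.
B = 138.5·ln(41.7 − 10) − 305.0 = 138.5·ln 31.7 − 305.0 = 138.5·3.4563 − 305.0 = 173.700.
Rounded: 174.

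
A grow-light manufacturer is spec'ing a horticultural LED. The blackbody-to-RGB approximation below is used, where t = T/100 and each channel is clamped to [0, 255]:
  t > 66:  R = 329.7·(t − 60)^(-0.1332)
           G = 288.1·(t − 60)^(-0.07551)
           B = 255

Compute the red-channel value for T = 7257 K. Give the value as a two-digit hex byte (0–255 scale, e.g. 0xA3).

t = 7257/100 = 72.57; the t > 66 branch applies.
R = 329.7·(72.57 − 60)^(-0.1332) = 329.7·12.57^(-0.1332) = 329.7·0.71379 = 235.336.
Rounded: 235; in hex, 0xEB.

0xEB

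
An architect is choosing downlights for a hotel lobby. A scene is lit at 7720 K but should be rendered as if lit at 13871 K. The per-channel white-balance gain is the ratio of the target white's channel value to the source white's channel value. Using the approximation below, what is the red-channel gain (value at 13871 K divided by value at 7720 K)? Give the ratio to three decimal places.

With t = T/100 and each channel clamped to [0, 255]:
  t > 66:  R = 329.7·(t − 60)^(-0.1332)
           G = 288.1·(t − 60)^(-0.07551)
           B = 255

0.817

At 7720 K (t = 77.2):
  R = 329.7·(77.2 − 60)^(-0.1332) = 329.7·17.2^(-0.1332) = 329.7·0.68459 = 225.708.
At 13871 K (t = 138.71):
  R = 329.7·(138.71 − 60)^(-0.1332) = 329.7·78.71^(-0.1332) = 329.7·0.55905 = 184.318.
Gain = 184.318 / 225.708 = 0.8166 → 0.817.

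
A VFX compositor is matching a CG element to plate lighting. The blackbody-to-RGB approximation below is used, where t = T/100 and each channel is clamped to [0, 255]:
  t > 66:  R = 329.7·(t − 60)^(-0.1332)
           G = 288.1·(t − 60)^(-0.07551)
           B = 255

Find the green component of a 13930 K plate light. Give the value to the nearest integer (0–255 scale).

t = 13930/100 = 139.3; the t > 66 branch applies.
G = 288.1·(139.3 − 60)^(-0.07551) = 288.1·79.3^(-0.07551) = 288.1·0.71876 = 207.076.
Rounded: 207.

207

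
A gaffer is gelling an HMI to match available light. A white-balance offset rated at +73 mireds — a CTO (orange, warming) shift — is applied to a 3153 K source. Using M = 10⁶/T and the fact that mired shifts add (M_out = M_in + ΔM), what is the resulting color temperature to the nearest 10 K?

2560 K

M_in = 10⁶/3153 = 317.16 mireds.
M_out = 317.16 + (+73) = 390.16 mireds.
T_out = 10⁶/390.16 = 2563.1 K → 2560 K.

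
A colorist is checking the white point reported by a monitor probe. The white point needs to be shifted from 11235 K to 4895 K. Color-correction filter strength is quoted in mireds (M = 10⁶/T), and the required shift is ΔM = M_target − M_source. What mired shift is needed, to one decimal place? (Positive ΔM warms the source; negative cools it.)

+115.3 mireds

M_source = 10⁶/11235 = 89.008; M_target = 10⁶/4895 = 204.290.
ΔM = 204.290 − 89.008 = 115.283 → +115.3 mireds, a warming shift.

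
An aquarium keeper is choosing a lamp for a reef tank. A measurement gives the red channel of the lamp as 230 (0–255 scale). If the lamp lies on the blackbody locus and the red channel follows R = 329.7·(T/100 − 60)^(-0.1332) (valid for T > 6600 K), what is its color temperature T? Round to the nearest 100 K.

7500 K

(t − 60)^(-0.1332) = 230/329.7 = 0.69760.
t − 60 = 0.69760^(1/-0.1332) = 0.69760^(-7.508) = 14.932, so t = 74.932.
T = 100·t = 7493 K → 7500 K to the nearest 100 K.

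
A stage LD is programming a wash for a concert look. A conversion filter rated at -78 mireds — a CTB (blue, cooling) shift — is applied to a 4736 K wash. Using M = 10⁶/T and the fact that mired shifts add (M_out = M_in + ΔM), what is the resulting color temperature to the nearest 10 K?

7510 K

M_in = 10⁶/4736 = 211.15 mireds.
M_out = 211.15 + (-78) = 133.15 mireds.
T_out = 10⁶/133.15 = 7510.4 K → 7510 K.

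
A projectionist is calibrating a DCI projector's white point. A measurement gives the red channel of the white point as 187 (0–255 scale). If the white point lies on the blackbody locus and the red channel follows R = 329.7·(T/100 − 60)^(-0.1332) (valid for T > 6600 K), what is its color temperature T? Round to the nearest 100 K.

(t − 60)^(-0.1332) = 187/329.7 = 0.56718.
t − 60 = 0.56718^(1/-0.1332) = 0.56718^(-7.508) = 70.620, so t = 130.620.
T = 100·t = 13062 K → 13100 K to the nearest 100 K.

13100 K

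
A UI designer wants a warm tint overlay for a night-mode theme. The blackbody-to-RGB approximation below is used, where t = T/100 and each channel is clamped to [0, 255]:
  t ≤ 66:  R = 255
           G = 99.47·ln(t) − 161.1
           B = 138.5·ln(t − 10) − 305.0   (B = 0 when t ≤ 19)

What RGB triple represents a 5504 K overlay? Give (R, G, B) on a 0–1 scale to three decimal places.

t = 5504/100 = 55.04; the t ≤ 66 branch applies.
R = 255 by definition for t ≤ 66.
G = 99.47·ln 55.04 − 161.1 = 99.47·4.0081 − 161.1 = 237.582.
B = 138.5·ln(55.04 − 10) − 305.0 = 138.5·ln 45.04 − 305.0 = 138.5·3.8076 − 305.0 = 222.346.
Dividing each by 255: (1.0000, 0.9317, 0.8719) → (1.000, 0.932, 0.872).

(1.000, 0.932, 0.872)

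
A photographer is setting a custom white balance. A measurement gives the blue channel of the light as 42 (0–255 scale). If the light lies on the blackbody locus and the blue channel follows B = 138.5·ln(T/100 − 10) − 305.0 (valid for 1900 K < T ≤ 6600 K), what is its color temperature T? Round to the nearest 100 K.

2200 K

ln(t − 10) = (42 + 305.0) / 138.5 = 2.5054.
t − 10 = e^2.5054 = 12.249, so t = 22.249.
T = 100·t = 2225 K → 2200 K to the nearest 100 K.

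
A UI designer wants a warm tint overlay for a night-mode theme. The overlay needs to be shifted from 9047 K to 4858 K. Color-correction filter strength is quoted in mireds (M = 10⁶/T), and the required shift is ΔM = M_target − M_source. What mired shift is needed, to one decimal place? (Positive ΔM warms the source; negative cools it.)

M_source = 10⁶/9047 = 110.534; M_target = 10⁶/4858 = 205.846.
ΔM = 205.846 − 110.534 = 95.312 → +95.3 mireds, a warming shift.

+95.3 mireds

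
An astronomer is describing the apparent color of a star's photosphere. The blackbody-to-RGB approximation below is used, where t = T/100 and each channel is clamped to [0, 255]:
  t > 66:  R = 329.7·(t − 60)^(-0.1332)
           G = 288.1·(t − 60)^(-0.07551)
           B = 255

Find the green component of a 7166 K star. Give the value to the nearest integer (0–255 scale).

t = 7166/100 = 71.66; the t > 66 branch applies.
G = 288.1·(71.66 − 60)^(-0.07551) = 288.1·11.66^(-0.07551) = 288.1·0.83072 = 239.330.
Rounded: 239.

239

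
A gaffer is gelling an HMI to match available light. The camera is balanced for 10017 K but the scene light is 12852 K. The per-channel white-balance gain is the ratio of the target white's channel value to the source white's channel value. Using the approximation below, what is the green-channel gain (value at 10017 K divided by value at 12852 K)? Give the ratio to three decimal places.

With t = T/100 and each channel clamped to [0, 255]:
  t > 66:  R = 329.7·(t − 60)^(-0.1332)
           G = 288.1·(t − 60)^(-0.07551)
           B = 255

At 12852 K (t = 128.52):
  G = 288.1·(128.52 − 60)^(-0.07551) = 288.1·68.52^(-0.07551) = 288.1·0.72674 = 209.373.
At 10017 K (t = 100.17):
  G = 288.1·(100.17 − 60)^(-0.07551) = 288.1·40.17^(-0.07551) = 288.1·0.75664 = 217.988.
Gain = 217.988 / 209.373 = 1.0411 → 1.041.

1.041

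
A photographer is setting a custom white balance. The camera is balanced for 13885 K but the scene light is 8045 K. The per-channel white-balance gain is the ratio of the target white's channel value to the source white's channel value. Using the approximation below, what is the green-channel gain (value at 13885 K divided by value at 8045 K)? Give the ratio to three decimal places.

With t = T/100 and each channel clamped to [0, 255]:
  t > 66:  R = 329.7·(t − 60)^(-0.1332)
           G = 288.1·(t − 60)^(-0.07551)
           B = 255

0.903

At 8045 K (t = 80.45):
  G = 288.1·(80.45 − 60)^(-0.07551) = 288.1·20.45^(-0.07551) = 288.1·0.79621 = 229.389.
At 13885 K (t = 138.85):
  G = 288.1·(138.85 − 60)^(-0.07551) = 288.1·78.85^(-0.07551) = 288.1·0.71907 = 207.165.
Gain = 207.165 / 229.389 = 0.9031 → 0.903.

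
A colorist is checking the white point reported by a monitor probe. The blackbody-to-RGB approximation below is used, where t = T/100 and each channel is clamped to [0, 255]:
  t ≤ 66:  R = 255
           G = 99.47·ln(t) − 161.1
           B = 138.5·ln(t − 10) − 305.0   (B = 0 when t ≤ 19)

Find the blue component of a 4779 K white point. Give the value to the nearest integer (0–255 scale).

t = 4779/100 = 47.79; the t ≤ 66 branch applies.
B = 138.5·ln(47.79 − 10) − 305.0 = 138.5·ln 37.79 − 305.0 = 138.5·3.6320 − 305.0 = 198.038.
Rounded: 198.

198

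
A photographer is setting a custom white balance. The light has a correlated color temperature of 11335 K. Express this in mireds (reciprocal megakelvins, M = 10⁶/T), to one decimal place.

88.2 mireds

M = 10⁶ / 11335 = 88.222 → 88.2 mireds.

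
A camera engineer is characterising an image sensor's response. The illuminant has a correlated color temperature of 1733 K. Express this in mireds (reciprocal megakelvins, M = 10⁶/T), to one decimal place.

M = 10⁶ / 1733 = 577.034 → 577.0 mireds.

577.0 mireds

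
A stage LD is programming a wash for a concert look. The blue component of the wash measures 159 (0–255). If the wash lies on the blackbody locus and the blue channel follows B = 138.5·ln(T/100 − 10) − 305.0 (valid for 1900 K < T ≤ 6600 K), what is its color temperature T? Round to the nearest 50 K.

3850 K

ln(t − 10) = (159 + 305.0) / 138.5 = 3.3502.
t − 10 = e^3.3502 = 28.508, so t = 38.508.
T = 100·t = 3851 K → 3850 K to the nearest 50 K.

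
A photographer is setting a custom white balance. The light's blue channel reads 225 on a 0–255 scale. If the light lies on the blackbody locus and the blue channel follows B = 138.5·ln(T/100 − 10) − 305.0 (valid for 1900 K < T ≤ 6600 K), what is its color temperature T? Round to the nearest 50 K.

5600 K

ln(t − 10) = (225 + 305.0) / 138.5 = 3.8267.
t − 10 = e^3.8267 = 45.911, so t = 55.911.
T = 100·t = 5591 K → 5600 K to the nearest 50 K.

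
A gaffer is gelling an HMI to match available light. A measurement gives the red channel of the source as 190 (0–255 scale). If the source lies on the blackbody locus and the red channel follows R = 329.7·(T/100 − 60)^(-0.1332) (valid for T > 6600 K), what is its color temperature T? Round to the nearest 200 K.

12200 K

(t − 60)^(-0.1332) = 190/329.7 = 0.57628.
t − 60 = 0.57628^(1/-0.1332) = 0.57628^(-7.508) = 62.667, so t = 122.667.
T = 100·t = 12267 K → 12200 K to the nearest 200 K.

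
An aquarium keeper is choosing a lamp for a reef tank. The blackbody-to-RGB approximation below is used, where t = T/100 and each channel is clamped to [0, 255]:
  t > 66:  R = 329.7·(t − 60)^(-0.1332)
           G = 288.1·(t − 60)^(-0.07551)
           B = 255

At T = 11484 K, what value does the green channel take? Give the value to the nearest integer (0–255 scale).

213

t = 11484/100 = 114.84; the t > 66 branch applies.
G = 288.1·(114.84 − 60)^(-0.07551) = 288.1·54.84^(-0.07551) = 288.1·0.73906 = 212.924.
Rounded: 213.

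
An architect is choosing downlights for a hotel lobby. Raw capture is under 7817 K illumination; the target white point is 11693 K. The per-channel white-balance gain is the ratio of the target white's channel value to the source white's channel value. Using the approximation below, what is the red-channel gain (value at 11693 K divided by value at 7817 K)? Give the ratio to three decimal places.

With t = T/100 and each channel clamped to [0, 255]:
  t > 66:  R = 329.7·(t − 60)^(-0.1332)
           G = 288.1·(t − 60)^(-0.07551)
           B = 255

At 7817 K (t = 78.17):
  R = 329.7·(78.17 − 60)^(-0.1332) = 329.7·18.17^(-0.1332) = 329.7·0.67960 = 224.064.
At 11693 K (t = 116.93):
  R = 329.7·(116.93 − 60)^(-0.1332) = 329.7·56.93^(-0.1332) = 329.7·0.58370 = 192.445.
Gain = 192.445 / 224.064 = 0.8589 → 0.859.

0.859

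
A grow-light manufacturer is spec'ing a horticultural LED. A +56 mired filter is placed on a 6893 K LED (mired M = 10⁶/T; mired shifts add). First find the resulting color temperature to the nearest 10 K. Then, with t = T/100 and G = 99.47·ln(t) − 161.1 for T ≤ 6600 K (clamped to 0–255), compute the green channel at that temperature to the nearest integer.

M_in = 10⁶/6893 = 145.07; M_out = 145.07 + (+56) = 201.07.
T_out = 10⁶/201.07 = 4973.3 K → 4970 K; t = 49.7.
G = 99.47·ln 49.7 − 161.1 = 99.47·3.9060 − 161.1 = 227.430.
Rounded: 227.

227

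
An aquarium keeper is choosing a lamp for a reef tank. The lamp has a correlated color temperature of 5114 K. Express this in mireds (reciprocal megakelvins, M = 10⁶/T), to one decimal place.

M = 10⁶ / 5114 = 195.542 → 195.5 mireds.

195.5 mireds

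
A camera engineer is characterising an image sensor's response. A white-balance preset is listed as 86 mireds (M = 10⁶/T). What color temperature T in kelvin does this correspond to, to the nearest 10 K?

T = 10⁶ / 86 = 11627.91 K → 11630 K.

11630 K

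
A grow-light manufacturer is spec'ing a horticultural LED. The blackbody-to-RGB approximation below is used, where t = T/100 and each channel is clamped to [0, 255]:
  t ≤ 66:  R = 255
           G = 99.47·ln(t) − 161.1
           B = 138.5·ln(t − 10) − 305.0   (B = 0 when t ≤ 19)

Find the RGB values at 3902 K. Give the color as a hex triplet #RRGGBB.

t = 3902/100 = 39.02; the t ≤ 66 branch applies.
R = 255 by definition for t ≤ 66.
G = 99.47·ln 39.02 − 161.1 = 99.47·3.6641 − 161.1 = 203.365.
B = 138.5·ln(39.02 − 10) − 305.0 = 138.5·ln 29.02 − 305.0 = 138.5·3.3680 − 305.0 = 161.466.
Rounded: (255, 203, 161).
In hex: #FFCBA1.

#FFCBA1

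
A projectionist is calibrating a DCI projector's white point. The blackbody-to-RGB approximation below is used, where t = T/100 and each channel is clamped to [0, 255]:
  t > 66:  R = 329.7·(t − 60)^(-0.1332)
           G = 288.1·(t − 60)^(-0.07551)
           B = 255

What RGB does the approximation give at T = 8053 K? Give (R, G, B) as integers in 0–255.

(220, 229, 255)

t = 8053/100 = 80.53; the t > 66 branch applies.
R = 329.7·(80.53 − 60)^(-0.1332) = 329.7·20.53^(-0.1332) = 329.7·0.66864 = 220.449.
G = 288.1·(80.53 − 60)^(-0.07551) = 288.1·20.53^(-0.07551) = 288.1·0.79598 = 229.321.
B = 255 by definition for t > 66.
Rounded: (220, 229, 255).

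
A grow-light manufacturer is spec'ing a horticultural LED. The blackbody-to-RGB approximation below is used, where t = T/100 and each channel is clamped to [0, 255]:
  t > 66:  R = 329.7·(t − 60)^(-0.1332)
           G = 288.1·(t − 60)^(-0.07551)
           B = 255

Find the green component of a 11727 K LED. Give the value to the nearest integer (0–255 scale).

t = 11727/100 = 117.27; the t > 66 branch applies.
G = 288.1·(117.27 − 60)^(-0.07551) = 288.1·57.27^(-0.07551) = 288.1·0.73665 = 212.228.
Rounded: 212.

212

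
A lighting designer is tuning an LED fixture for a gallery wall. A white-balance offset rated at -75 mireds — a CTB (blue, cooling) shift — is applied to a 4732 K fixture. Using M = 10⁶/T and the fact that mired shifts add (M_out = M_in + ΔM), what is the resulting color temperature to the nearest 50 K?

M_in = 10⁶/4732 = 211.33 mireds.
M_out = 211.33 + (-75) = 136.33 mireds.
T_out = 10⁶/136.33 = 7335.3 K → 7350 K.

7350 K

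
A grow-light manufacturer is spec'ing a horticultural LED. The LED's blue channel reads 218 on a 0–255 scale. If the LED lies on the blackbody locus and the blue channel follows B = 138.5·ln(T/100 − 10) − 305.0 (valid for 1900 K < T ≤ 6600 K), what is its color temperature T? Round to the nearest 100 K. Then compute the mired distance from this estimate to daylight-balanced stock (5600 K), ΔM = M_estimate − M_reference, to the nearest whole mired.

ln(t − 10) = (218 + 305.0) / 138.5 = 3.7762.
t − 10 = e^3.7762 = 43.649, so t = 53.649.
T = 100·t = 5365 K → 5400 K to the nearest 100 K.
M_estimate = 10⁶/5400 = 185.19; M_reference = 10⁶/5600 = 178.57.
ΔM = 185.19 − 178.57 = 6.61 → +7 mireds.

+7 mireds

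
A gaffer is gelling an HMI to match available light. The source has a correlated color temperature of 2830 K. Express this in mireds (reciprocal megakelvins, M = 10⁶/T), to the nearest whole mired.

353 mireds

M = 10⁶ / 2830 = 353.357 → 353 mireds.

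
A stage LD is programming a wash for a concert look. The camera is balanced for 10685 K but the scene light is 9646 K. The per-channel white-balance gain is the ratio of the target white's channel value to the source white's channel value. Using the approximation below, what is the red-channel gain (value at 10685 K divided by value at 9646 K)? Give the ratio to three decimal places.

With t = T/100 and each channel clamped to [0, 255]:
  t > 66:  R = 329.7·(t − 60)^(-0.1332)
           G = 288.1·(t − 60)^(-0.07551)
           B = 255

At 9646 K (t = 96.46):
  R = 329.7·(96.46 − 60)^(-0.1332) = 329.7·36.46^(-0.1332) = 329.7·0.61939 = 204.214.
At 10685 K (t = 106.85):
  R = 329.7·(106.85 − 60)^(-0.1332) = 329.7·46.85^(-0.1332) = 329.7·0.59905 = 197.506.
Gain = 197.506 / 204.214 = 0.9672 → 0.967.

0.967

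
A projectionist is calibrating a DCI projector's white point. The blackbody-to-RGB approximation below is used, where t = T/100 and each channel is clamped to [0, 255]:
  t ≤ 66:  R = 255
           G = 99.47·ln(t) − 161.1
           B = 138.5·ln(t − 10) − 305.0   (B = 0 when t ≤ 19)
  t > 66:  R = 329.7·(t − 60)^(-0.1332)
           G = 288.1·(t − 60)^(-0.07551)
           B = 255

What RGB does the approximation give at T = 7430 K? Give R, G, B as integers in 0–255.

R=231, G=236, B=255

t = 7430/100 = 74.3; the t > 66 branch applies.
R = 329.7·(74.3 − 60)^(-0.1332) = 329.7·14.3^(-0.1332) = 329.7·0.70163 = 231.328.
G = 288.1·(74.3 − 60)^(-0.07551) = 288.1·14.3^(-0.07551) = 288.1·0.81801 = 235.670.
B = 255 by definition for t > 66.
Rounded: (231, 236, 255).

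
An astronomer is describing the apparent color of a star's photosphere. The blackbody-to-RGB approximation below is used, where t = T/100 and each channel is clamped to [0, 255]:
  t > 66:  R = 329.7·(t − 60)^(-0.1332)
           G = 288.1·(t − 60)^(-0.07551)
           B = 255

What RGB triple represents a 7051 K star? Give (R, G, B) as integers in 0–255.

t = 7051/100 = 70.51; the t > 66 branch applies.
R = 329.7·(70.51 − 60)^(-0.1332) = 329.7·10.51^(-0.1332) = 329.7·0.73101 = 241.014.
G = 288.1·(70.51 − 60)^(-0.07551) = 288.1·10.51^(-0.07551) = 288.1·0.83726 = 241.214.
B = 255 by definition for t > 66.
Rounded: (241, 241, 255).

(241, 241, 255)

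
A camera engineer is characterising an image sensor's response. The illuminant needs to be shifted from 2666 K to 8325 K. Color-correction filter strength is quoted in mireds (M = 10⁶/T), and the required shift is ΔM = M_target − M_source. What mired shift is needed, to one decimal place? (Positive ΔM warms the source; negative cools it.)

-255.0 mireds

M_source = 10⁶/2666 = 375.094; M_target = 10⁶/8325 = 120.120.
ΔM = 120.120 − 375.094 = -254.974 → -255.0 mireds, a cooling shift.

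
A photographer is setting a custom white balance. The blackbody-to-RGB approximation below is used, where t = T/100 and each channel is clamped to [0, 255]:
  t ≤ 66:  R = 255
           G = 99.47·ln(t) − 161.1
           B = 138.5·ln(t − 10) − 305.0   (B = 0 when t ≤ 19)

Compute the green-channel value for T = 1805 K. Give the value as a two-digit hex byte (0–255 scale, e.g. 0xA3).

t = 1805/100 = 18.05; the t ≤ 66 branch applies.
G = 99.47·ln 18.05 − 161.1 = 99.47·2.8931 − 161.1 = 126.681.
Rounded: 127; in hex, 0x7F.

0x7F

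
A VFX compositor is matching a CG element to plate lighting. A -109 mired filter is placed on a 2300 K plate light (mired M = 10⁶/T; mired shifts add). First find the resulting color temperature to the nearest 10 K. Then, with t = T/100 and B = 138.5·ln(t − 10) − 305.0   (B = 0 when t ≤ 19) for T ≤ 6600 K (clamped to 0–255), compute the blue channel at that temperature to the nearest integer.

115

M_in = 10⁶/2300 = 434.78; M_out = 434.78 + (-109) = 325.78.
T_out = 10⁶/325.78 = 3069.5 K → 3070 K; t = 30.7.
B = 138.5·ln(30.7 − 10) − 305.0 = 138.5·ln 20.7 − 305.0 = 138.5·3.0301 − 305.0 = 114.674.
Rounded: 115.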